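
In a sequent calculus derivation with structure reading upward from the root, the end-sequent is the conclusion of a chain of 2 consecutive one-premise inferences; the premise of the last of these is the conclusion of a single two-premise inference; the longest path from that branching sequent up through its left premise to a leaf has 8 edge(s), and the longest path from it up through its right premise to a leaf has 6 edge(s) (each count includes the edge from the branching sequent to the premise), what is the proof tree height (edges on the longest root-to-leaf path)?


Longest path through the left premise: 8 edges (measured from the branching sequent)
Longest path through the right premise: 6 edges
Height of the subtree rooted at the branching sequent: max(8, 6) = 8
The branching sequent sits 2 edges above the root (the chain of one-premise inferences), so height = 8 + 2 = 10

10


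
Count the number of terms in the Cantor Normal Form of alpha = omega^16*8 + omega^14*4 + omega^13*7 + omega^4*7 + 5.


CNF: omega^16*8 + omega^14*4 + omega^13*7 + omega^4*7 + 5
Count the summands separated by '+':
  term 1: omega^16*8
  term 2: omega^14*4
  term 3: omega^13*7
  term 4: omega^4*7
  term 5: 5
Total terms = 5

5


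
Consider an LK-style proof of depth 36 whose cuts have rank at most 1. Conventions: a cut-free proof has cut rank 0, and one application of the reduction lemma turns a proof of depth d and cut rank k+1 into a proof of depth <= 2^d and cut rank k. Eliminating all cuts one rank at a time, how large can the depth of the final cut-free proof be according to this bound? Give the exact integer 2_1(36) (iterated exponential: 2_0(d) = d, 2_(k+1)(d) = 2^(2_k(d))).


Each rank reduction sends depth d to at most 2^d; cut rank r needs r reductions.
2_0(36) = 36
2_1(36) = 2^36 = 68719476736
Cut-free depth bound = 68719476736

68719476736


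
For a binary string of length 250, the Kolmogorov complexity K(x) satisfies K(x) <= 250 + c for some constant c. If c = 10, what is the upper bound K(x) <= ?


K(x) <= |x| + c = 250 + 10 = 260

260


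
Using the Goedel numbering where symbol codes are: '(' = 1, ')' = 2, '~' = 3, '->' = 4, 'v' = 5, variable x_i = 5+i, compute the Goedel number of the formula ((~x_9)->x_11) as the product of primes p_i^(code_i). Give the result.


Formula: ((~x_9)->x_11)
Symbol codes: [1, 1, 3, 14, 2, 4, 16, 2]
Primes: [2, 3, 5, 7, 11, 13, 17, 19]
p_1^1 = 2^1 = 2
p_2^1 = 3^1 = 3
p_3^3 = 5^3 = 125
p_4^14 = 7^14 = 678223072849
p_5^2 = 11^2 = 121
p_6^4 = 13^4 = 28561
p_7^16 = 17^16 = 48661191875666868481
p_8^2 = 19^2 = 361
Product = 30880373683409872649643903650637655728096750

30880373683409872649643903650637655728096750


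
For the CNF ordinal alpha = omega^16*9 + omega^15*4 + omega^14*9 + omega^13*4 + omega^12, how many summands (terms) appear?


CNF: omega^16*9 + omega^15*4 + omega^14*9 + omega^13*4 + omega^12
Count the summands separated by '+':
  term 1: omega^16*9
  term 2: omega^15*4
  term 3: omega^14*9
  term 4: omega^13*4
  term 5: omega^12
Total terms = 5

5


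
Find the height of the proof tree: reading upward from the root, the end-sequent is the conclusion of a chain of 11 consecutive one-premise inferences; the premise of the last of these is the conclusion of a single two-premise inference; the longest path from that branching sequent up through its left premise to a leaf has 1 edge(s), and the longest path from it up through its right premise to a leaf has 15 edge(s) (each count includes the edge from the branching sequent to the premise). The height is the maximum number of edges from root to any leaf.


Longest path through the left premise: 1 edges (measured from the branching sequent)
Longest path through the right premise: 15 edges
Height of the subtree rooted at the branching sequent: max(1, 15) = 15
The branching sequent sits 11 edges above the root (the chain of one-premise inferences), so height = 15 + 11 = 26

26


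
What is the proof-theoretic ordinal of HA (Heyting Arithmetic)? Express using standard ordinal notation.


The proof-theoretic ordinal of HA (Heyting Arithmetic) is a standard result in ordinal analysis.
This ordinal is the supremum of order types of primitive recursive well-orderings
that the theory can prove to be well-ordered.
For HA (Heyting Arithmetic), the proof-theoretic ordinal is epsilon_0.

epsilon_0


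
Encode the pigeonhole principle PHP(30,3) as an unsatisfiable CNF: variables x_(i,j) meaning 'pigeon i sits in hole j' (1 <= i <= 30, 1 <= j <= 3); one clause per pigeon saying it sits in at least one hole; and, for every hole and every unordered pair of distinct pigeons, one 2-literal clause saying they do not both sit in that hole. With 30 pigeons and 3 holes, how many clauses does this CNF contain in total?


PHP(30,3): 30 pigeons, 3 holes, 30*3 = 90 variables.
- pigeon clauses: one per pigeon -> 30 clauses
- hole clauses: 3 holes * C(30,2) = 3 * 435 -> 1305 clauses
Total clauses = 30 + 1305 = 1335

1335


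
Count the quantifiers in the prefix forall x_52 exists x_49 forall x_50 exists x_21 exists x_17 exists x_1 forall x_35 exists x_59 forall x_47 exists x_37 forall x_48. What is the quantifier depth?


Quantifier prefix has 11 quantifier symbols.
Quantifier depth = 11

11


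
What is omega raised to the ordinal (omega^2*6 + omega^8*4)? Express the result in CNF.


omega^(omega^2*6 + omega^8*4):
In ordinal addition a term is absorbed by a following term of strictly larger exponent: 2 < 8, so omega^2*6 + omega^8*4 = omega^8*4.
omega raised to a CNF ordinal is a single CNF term: Result = omega^(omega^8*4)

omega^(omega^8*4)


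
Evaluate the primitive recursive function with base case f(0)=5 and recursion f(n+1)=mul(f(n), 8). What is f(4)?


f(0) = 5
f(1) = mul(f(0), 8) = mul(5, 8) = 40
f(2) = mul(f(1), 8) = mul(40, 8) = 320
f(3) = mul(f(2), 8) = mul(320, 8) = 2560
f(4) = mul(f(3), 8) = mul(2560, 8) = 20480


20480


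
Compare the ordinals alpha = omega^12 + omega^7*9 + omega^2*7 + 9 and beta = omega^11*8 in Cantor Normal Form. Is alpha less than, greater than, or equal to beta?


Compare term by term from highest exponent:
alpha = omega^12 + omega^7*9 + omega^2*7 + 9
beta = omega^11*8
Term 1: alpha has omega^12*1, beta has omega^11*8
Term 2: alpha has omega^7*9, beta has omega^0*0
Term 3: alpha has omega^2*7, beta has omega^0*0
Term 4: alpha has omega^0*9, beta has omega^0*0
Result: alpha > beta

alpha > beta


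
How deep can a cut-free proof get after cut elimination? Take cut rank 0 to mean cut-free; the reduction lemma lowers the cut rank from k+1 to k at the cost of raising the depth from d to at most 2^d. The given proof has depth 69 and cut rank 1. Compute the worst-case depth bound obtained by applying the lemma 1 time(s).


Each rank reduction sends depth d to at most 2^d; cut rank r needs r reductions.
2_0(69) = 69
2_1(69) = 2^69 = 590295810358705651712
Cut-free depth bound = 590295810358705651712

590295810358705651712


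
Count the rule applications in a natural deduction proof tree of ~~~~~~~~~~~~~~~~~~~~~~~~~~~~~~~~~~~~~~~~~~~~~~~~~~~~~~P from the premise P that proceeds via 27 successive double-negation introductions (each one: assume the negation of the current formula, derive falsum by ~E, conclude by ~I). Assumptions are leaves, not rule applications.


Each double-negation introduction (from C infer ~~C) uses 2 inference nodes: one ~E (C and ~C give falsum) and one ~I (discharge ~C).
27 double negations = 27 * 2 = 54 inference nodes.

54


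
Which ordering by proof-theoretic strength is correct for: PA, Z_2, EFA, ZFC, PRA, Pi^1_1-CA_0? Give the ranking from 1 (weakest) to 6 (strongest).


Ordering by consistency strength:
1. EFA
2. PRA
3. PA
4. Pi^1_1-CA_0
5. Z_2
6. ZFC


PA=3, Z_2=5, EFA=1, ZFC=6, PRA=2, Pi^1_1-CA_0=4


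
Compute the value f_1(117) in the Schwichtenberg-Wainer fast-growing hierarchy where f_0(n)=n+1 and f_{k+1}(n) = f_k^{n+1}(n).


f_1(117) = f_0^118(117)
f_0 adds 1 each time, applied 118 times.
f_1(117) = 117 + 118 = 235

235


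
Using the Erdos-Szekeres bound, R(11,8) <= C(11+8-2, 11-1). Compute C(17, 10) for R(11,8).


R(11,8) <= C(11+8-2, 11-1) = C(17, 10)
C(17, 10) = 17! / (10! * 7!)
= 19448

19448


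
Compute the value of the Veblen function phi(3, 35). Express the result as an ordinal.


phi(3, 35):
phi(3, beta) = eta_beta (the beta-th eta number, fixed point of zeta).
phi(3, 35) = eta_35

eta_35


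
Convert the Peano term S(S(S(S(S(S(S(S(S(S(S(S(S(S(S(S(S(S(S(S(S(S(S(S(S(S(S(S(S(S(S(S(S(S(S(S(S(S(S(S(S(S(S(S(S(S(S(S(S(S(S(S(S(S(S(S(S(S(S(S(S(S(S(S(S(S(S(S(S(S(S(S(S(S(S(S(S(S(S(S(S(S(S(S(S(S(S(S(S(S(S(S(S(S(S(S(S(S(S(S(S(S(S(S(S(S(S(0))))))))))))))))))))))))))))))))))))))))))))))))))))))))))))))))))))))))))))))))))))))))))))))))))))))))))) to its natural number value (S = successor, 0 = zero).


Counting successors applied to 0:
107 applications of S to 0 = 107

107


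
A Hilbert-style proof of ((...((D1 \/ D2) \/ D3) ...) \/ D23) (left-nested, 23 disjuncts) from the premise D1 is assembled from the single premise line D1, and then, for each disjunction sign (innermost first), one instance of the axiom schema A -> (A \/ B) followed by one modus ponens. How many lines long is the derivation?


Building the left-nested 23-ary disjunction from D1:
- 1 premise line (D1)
- 23 disjuncts means 22 disjunction signs; each needs 1 axiom instance + 1 MP = 2 lines: 2 * 22 = 44
Total = 1 + 44 = 45 lines.

45


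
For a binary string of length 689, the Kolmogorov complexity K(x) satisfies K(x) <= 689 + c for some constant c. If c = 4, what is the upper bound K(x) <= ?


K(x) <= |x| + c = 689 + 4 = 693

693


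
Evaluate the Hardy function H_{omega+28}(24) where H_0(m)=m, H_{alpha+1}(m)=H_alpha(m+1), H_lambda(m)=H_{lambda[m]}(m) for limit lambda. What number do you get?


H_{omega+28}(24):
Unwind the 28 successor steps: H_{omega+28}(24) = H_omega(24+28) = H_omega(52).
H_omega(m) = H_m(m) = m + m = 2m.
Result = 2 * 52 = 104

104


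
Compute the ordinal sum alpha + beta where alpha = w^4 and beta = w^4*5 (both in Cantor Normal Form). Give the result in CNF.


Ordinal addition w^4 + w^4*5:
Both terms have the same exponent 4.
w^e*c + w^e*d = w^e*(c+d).
Result = w^4*(1+5) = w^4*6

w^4*6


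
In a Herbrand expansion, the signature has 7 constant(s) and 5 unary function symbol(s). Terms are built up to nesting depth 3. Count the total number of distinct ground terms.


Herbrand terms by depth:
Depth 0: 7 constants
Depth 1: 35 new terms (running total: 42)
Depth 2: 175 new terms (running total: 217)
Depth 3: 875 new terms (running total: 1092)
Total distinct ground terms = 1092

1092


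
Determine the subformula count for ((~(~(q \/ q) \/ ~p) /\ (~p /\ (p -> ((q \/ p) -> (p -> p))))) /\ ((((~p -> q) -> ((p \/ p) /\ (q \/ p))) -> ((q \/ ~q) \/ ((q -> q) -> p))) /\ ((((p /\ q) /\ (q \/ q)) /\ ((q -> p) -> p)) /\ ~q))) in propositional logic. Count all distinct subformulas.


Formula: ((~(~(q \/ q) \/ ~p) /\ (~p /\ (p -> ((q \/ p) -> (p -> p))))) /\ ((((~p -> q) -> ((p \/ p) /\ (q \/ p))) -> ((q \/ ~q) \/ ((q -> q) -> p))) /\ ((((p /\ q) /\ (q \/ q)) /\ ((q -> p) -> p)) /\ ~q)))
Subformulas found:
  1. p
  2. q
  3. ~p
  4. ~q
  5. (q \/ p)
  6. (p /\ q)
  7. (q -> p)
  8. (p -> p)
  9. (q -> q)
  10. (p \/ p)
  11. (q \/ q)
  12. (~p -> q)
  13. ~(q \/ q)
  14. (q \/ ~q)
  15. ((q -> q) -> p)
  16. ((q -> p) -> p)
  17. (~(q \/ q) \/ ~p)
  18. ~(~(q \/ q) \/ ~p)
  19. ((q \/ p) -> (p -> p))
  20. ((p \/ p) /\ (q \/ p))
  21. ((p /\ q) /\ (q \/ q))
  22. (p -> ((q \/ p) -> (p -> p)))
  23. ((q \/ ~q) \/ ((q -> q) -> p))
  24. (~p /\ (p -> ((q \/ p) -> (p -> p))))
  25. ((~p -> q) -> ((p \/ p) /\ (q \/ p)))
  26. (((p /\ q) /\ (q \/ q)) /\ ((q -> p) -> p))
  27. ((((p /\ q) /\ (q \/ q)) /\ ((q -> p) -> p)) /\ ~q)
  28. (~(~(q \/ q) \/ ~p) /\ (~p /\ (p -> ((q \/ p) -> (p -> p)))))
  29. (((~p -> q) -> ((p \/ p) /\ (q \/ p))) -> ((q \/ ~q) \/ ((q -> q) -> p)))
  30. ((((~p -> q) -> ((p \/ p) /\ (q \/ p))) -> ((q \/ ~q) \/ ((q -> q) -> p))) /\ ((((p /\ q) /\ (q \/ q)) /\ ((q -> p) -> p)) /\ ~q))
  31. ((~(~(q \/ q) \/ ~p) /\ (~p /\ (p -> ((q \/ p) -> (p -> p))))) /\ ((((~p -> q) -> ((p \/ p) /\ (q \/ p))) -> ((q \/ ~q) \/ ((q -> q) -> p))) /\ ((((p /\ q) /\ (q \/ q)) /\ ((q -> p) -> p)) /\ ~q)))
Total distinct subformulas = 31

31


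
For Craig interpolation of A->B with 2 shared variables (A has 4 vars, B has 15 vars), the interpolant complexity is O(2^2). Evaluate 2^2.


Shared atoms = 2
Craig interpolant size bound = 2^2
= 4

4


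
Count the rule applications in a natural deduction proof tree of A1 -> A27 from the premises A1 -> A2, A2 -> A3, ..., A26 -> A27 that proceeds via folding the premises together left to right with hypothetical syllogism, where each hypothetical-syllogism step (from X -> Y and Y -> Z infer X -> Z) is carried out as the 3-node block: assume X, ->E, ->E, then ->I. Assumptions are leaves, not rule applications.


There are 26 premises in the chain. The first HS step combines premises 1 and 2; each further premise needs one more HS step.
So 26 premises require 26 - 1 = 25 hypothetical-syllogism steps.
Each HS step uses 3 inference nodes (->E, ->E, ->I).
25 * 3 = 75 total inference nodes.

75


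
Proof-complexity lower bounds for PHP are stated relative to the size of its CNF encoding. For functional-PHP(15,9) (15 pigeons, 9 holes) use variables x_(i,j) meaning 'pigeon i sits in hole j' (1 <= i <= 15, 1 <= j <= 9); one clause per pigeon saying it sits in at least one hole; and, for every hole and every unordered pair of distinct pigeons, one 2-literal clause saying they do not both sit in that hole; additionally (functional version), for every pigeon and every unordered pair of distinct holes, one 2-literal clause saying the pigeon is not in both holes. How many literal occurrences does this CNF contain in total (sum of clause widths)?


functional-PHP(15,9): 15 pigeons, 9 holes, 15*9 = 135 variables.
- pigeon clauses: one per pigeon -> 15 clauses of width 9 -> 135 literals
- hole clauses: 9 holes * C(15,2) = 9 * 105 -> 945 clauses of width 2 -> 1890 literals
- functional clauses: 15 pigeons * C(9,2) = 15 * 36 -> 540 clauses of width 2 -> 1080 literals
Total literal occurrences = 135 + 1890 + 1080 = 3105

3105


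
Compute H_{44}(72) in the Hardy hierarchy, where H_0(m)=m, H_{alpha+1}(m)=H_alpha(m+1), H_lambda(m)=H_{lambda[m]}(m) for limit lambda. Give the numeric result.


H_44(72):
For finite ordinals k, H_k(n) = n + k (each successor step adds 1).
H_44(72) = 72 + 44 = 116

116


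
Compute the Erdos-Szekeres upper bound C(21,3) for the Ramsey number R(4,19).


R(4,19) <= C(4+19-2, 4-1) = C(21, 3)
C(21, 3) = 21! / (3! * 18!)
= 1330

1330


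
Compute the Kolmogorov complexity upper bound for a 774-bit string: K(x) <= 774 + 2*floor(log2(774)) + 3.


floor(log2(774)) = 9
2 * 9 = 18
K(x) <= 774 + 18 + 3 = 795

795


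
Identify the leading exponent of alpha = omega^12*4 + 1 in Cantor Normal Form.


CNF: omega^12*4 + 1
The leading term is omega^12*4, which has exponent 12.

12


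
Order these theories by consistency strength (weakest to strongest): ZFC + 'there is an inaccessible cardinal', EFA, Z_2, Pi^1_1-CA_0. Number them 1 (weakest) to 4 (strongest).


Ordering by consistency strength:
1. EFA
2. Pi^1_1-CA_0
3. Z_2
4. ZFC + 'there is an inaccessible cardinal'


ZFC + 'there is an inaccessible cardinal'=4, EFA=1, Z_2=3, Pi^1_1-CA_0=2


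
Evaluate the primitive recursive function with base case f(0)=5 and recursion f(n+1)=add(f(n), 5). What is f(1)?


f(0) = 5
f(1) = add(f(0), 5) = add(5, 5) = 10


10


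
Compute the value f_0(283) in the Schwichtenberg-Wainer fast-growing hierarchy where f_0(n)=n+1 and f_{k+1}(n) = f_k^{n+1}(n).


f_0(283) = 283 + 1 = 284

284


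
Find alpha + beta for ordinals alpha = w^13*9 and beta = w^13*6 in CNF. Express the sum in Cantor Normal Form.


Ordinal addition w^13*9 + w^13*6:
Both terms have the same exponent 13.
w^e*c + w^e*d = w^e*(c+d).
Result = w^13*(9+6) = w^13*15

w^13*15


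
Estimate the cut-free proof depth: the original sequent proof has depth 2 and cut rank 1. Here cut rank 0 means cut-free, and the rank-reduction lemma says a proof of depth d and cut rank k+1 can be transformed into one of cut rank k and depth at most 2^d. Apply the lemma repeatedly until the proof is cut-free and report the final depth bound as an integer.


Each rank reduction sends depth d to at most 2^d; cut rank r needs r reductions.
2_0(2) = 2
2_1(2) = 2^2 = 4
Cut-free depth bound = 4

4


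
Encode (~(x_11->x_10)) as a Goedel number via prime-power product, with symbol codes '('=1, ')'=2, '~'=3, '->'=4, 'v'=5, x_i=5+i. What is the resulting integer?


Formula: (~(x_11->x_10))
Symbol codes: [1, 3, 1, 16, 4, 15, 2, 2]
Primes: [2, 3, 5, 7, 11, 13, 17, 19]
p_1^1 = 2^1 = 2
p_2^3 = 3^3 = 27
p_3^1 = 5^1 = 5
p_4^16 = 7^16 = 33232930569601
p_5^4 = 11^4 = 14641
p_6^15 = 13^15 = 51185893014090757
p_7^2 = 17^2 = 289
p_8^2 = 19^2 = 361
Product = 701549750134205686218597982708355045218710

701549750134205686218597982708355045218710


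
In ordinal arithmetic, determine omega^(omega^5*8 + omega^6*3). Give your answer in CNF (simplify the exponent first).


omega^(omega^5*8 + omega^6*3):
In ordinal addition a term is absorbed by a following term of strictly larger exponent: 5 < 6, so omega^5*8 + omega^6*3 = omega^6*3.
omega raised to a CNF ordinal is a single CNF term: Result = omega^(omega^6*3)

omega^(omega^6*3)


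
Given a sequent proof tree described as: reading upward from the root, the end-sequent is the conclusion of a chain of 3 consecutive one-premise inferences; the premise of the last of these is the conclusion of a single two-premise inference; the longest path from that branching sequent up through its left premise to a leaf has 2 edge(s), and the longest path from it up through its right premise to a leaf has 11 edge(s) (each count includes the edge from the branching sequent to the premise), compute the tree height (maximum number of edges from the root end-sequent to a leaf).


Longest path through the left premise: 2 edges (measured from the branching sequent)
Longest path through the right premise: 11 edges
Height of the subtree rooted at the branching sequent: max(2, 11) = 11
The branching sequent sits 3 edges above the root (the chain of one-premise inferences), so height = 11 + 3 = 14

14


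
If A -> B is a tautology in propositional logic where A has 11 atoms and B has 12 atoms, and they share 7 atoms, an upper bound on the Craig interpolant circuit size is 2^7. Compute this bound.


Shared atoms = 7
Craig interpolant size bound = 2^7
= 128

128


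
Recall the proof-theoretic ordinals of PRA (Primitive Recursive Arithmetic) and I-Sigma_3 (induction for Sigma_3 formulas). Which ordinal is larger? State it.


Proof-theoretic ordinal of PRA (Primitive Recursive Arithmetic): omega^omega
Proof-theoretic ordinal of I-Sigma_3 (induction for Sigma_3 formulas): omega^(omega^(omega^omega))
Comparing: omega^omega < omega^(omega^(omega^omega)).
The larger ordinal is omega^(omega^(omega^omega)) (from I-Sigma_3 (induction for Sigma_3 formulas)).

omega^(omega^(omega^omega))


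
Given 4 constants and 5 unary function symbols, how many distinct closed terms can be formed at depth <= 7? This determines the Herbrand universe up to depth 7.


Herbrand terms by depth:
Depth 0: 4 constants
Depth 1: 20 new terms (running total: 24)
Depth 2: 100 new terms (running total: 124)
Depth 3: 500 new terms (running total: 624)
Depth 4: 2500 new terms (running total: 3124)
Depth 5: 12500 new terms (running total: 15624)
Depth 6: 62500 new terms (running total: 78124)
Depth 7: 312500 new terms (running total: 390624)
Total distinct ground terms = 390624

390624


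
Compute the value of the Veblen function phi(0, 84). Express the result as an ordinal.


phi(0, 84):
phi(0, beta) = omega^beta by definition.
phi(0, 84) = omega^84

omega^84


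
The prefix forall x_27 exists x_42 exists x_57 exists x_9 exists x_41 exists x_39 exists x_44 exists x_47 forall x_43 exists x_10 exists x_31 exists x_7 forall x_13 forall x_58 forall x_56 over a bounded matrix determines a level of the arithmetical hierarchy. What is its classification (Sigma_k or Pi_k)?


Leading quantifier is forall, so the class is Pi.
Number of quantifier blocks = alternations + 1 = 4 + 1 = 5.
Classification: Pi_5

Pi_5


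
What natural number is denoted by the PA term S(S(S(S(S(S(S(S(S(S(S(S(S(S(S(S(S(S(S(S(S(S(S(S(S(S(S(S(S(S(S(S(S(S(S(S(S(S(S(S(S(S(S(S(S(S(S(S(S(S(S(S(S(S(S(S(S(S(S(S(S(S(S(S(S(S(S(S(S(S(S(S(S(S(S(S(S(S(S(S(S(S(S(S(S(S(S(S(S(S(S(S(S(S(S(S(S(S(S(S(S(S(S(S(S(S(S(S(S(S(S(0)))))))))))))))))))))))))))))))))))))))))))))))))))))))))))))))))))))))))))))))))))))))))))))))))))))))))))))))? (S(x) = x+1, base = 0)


Counting successors applied to 0:
111 applications of S to 0 = 111

111


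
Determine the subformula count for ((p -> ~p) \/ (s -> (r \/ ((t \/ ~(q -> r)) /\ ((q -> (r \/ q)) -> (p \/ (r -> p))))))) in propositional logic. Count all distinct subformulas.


Formula: ((p -> ~p) \/ (s -> (r \/ ((t \/ ~(q -> r)) /\ ((q -> (r \/ q)) -> (p \/ (r -> p)))))))
Subformulas found:
  1. r
  2. q
  3. s
  4. t
  5. p
  6. ~p
  7. (r -> p)
  8. (r \/ q)
  9. (q -> r)
  10. ~(q -> r)
  11. (p -> ~p)
  12. (q -> (r \/ q))
  13. (p \/ (r -> p))
  14. (t \/ ~(q -> r))
  15. ((q -> (r \/ q)) -> (p \/ (r -> p)))
  16. ((t \/ ~(q -> r)) /\ ((q -> (r \/ q)) -> (p \/ (r -> p))))
  17. (r \/ ((t \/ ~(q -> r)) /\ ((q -> (r \/ q)) -> (p \/ (r -> p)))))
  18. (s -> (r \/ ((t \/ ~(q -> r)) /\ ((q -> (r \/ q)) -> (p \/ (r -> p))))))
  19. ((p -> ~p) \/ (s -> (r \/ ((t \/ ~(q -> r)) /\ ((q -> (r \/ q)) -> (p \/ (r -> p)))))))
Total distinct subformulas = 19

19


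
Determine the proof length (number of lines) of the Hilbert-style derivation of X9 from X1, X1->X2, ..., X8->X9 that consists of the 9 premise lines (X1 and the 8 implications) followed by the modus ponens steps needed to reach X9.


We have 9 premise lines: X1 and 8 implications.
Each implication is detached once by MP, giving 8 MP lines.
9 premise lines + 8 MP lines = 17 total lines.

17


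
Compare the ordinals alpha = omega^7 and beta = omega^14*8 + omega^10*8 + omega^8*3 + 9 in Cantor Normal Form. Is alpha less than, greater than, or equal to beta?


Compare term by term from highest exponent:
alpha = omega^7
beta = omega^14*8 + omega^10*8 + omega^8*3 + 9
Term 1: alpha has omega^7*1, beta has omega^14*8
Term 2: alpha has omega^0*0, beta has omega^10*8
Term 3: alpha has omega^0*0, beta has omega^8*3
Term 4: alpha has omega^0*0, beta has omega^0*9
Result: alpha < beta

alpha < beta


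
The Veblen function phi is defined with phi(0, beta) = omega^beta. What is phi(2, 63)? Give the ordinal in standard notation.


phi(2, 63):
phi(2, beta) = zeta_beta (the beta-th zeta number, fixed point of epsilon).
phi(2, 63) = zeta_63

zeta_63


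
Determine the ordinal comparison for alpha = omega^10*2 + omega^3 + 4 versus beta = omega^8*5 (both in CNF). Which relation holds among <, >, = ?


Compare term by term from highest exponent:
alpha = omega^10*2 + omega^3 + 4
beta = omega^8*5
Term 1: alpha has omega^10*2, beta has omega^8*5
Term 2: alpha has omega^3*1, beta has omega^0*0
Term 3: alpha has omega^0*4, beta has omega^0*0
Result: alpha > beta

alpha > beta


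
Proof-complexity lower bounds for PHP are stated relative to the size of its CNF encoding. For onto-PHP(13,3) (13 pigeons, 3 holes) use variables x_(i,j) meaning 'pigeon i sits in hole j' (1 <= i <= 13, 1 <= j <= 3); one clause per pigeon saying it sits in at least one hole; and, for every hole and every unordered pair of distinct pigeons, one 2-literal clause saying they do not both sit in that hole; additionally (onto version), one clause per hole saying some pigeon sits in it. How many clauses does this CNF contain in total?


onto-PHP(13,3): 13 pigeons, 3 holes, 13*3 = 39 variables.
- pigeon clauses: one per pigeon -> 13 clauses
- hole clauses: 3 holes * C(13,2) = 3 * 78 -> 234 clauses
- onto clauses: one per hole -> 3 clauses
Total clauses = 13 + 234 + 3 = 250

250


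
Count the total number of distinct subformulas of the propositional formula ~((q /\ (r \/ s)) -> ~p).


Formula: ~((q /\ (r \/ s)) -> ~p)
Subformulas found:
  1. q
  2. s
  3. r
  4. p
  5. ~p
  6. (r \/ s)
  7. (q /\ (r \/ s))
  8. ((q /\ (r \/ s)) -> ~p)
  9. ~((q /\ (r \/ s)) -> ~p)
Total distinct subformulas = 9

9


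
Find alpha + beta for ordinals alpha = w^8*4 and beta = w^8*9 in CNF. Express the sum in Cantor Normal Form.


Ordinal addition w^8*4 + w^8*9:
Both terms have the same exponent 8.
w^e*c + w^e*d = w^e*(c+d).
Result = w^8*(4+9) = w^8*13

w^8*13


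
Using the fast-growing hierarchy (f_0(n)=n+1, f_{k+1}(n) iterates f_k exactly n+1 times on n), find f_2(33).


f_2(33) = f_1^34(33)
f_1(m) = 2m + 1.
Iterating: f_1^k(n) = 2^k*(n+1) - 1.
f_2(33) = 2^34*(33+1) - 1 = 17179869184*34 - 1 = 584115552255

584115552255


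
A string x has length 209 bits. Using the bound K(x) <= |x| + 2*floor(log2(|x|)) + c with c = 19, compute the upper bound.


floor(log2(209)) = 7
2 * 7 = 14
K(x) <= 209 + 14 + 19 = 242

242


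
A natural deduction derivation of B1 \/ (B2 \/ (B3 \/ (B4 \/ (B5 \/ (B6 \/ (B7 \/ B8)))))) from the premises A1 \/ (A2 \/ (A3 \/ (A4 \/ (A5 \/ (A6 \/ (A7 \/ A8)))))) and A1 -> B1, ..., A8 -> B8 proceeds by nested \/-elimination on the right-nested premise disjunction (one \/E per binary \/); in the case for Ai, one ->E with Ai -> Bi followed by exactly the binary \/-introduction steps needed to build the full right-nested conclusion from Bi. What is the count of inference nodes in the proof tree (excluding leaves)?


Constructive dilemma with 8 branches, all disjunctions right-nested:
- \/E: the premise has 7 binary \/, each eliminated once: 7 nodes.
- ->E: one per case (Ai with Ai -> Bi gives Bi): 8 nodes.
- \/I: in case i < n, Bi needs 1 step to form Bi \/ (B(i+1) \/ ...) and then i-1 steps to prepend B(i-1), ..., B1, i.e. i steps; in case i = n, B8 needs 7 prepend steps.
  \/I total = (1 + 2 + ... + 7) + 7 = 28 + 7 = 35 nodes.
Total = 7 + 8 + 35 = 50

50


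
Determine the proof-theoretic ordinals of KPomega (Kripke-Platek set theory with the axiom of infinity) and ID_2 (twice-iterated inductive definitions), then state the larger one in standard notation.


Proof-theoretic ordinal of KPomega (Kripke-Platek set theory with the axiom of infinity): psi_0(epsilon_{Omega+1})
Proof-theoretic ordinal of ID_2 (twice-iterated inductive definitions): psi_0(epsilon_{Omega_2+1})
Comparing: psi_0(epsilon_{Omega+1}) < psi_0(epsilon_{Omega_2+1}).
The larger ordinal is psi_0(epsilon_{Omega_2+1}) (from ID_2 (twice-iterated inductive definitions)).

psi_0(epsilon_{Omega_2+1})


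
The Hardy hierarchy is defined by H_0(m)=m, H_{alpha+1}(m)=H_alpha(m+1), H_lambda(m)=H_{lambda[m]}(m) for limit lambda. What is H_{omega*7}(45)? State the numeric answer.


H_{omega*7}(45):
For the Hardy hierarchy, H_{omega*k}(n) = 2^k * n.
2^7 = 128.
128 * 45 = 5760

5760


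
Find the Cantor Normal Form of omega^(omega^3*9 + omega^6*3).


omega^(omega^3*9 + omega^6*3):
In ordinal addition a term is absorbed by a following term of strictly larger exponent: 3 < 6, so omega^3*9 + omega^6*3 = omega^6*3.
omega raised to a CNF ordinal is a single CNF term: Result = omega^(omega^6*3)

omega^(omega^6*3)


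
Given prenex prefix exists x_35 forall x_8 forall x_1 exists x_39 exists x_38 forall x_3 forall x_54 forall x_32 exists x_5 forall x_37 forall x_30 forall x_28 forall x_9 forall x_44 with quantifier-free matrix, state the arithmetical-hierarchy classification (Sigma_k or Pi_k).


Leading quantifier is exists, so the class is Sigma.
Number of quantifier blocks = alternations + 1 = 5 + 1 = 6.
Classification: Sigma_6

Sigma_6


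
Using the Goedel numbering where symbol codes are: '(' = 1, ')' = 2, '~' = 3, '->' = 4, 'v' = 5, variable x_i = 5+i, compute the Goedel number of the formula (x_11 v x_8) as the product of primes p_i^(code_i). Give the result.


Formula: (x_11 v x_8)
Symbol codes: [1, 16, 5, 13, 2]
Primes: [2, 3, 5, 7, 11]
p_1^1 = 2^1 = 2
p_2^16 = 3^16 = 43046721
p_3^5 = 5^5 = 3125
p_4^13 = 7^13 = 96889010407
p_5^2 = 11^2 = 121
Product = 3154132862960645494293750

3154132862960645494293750


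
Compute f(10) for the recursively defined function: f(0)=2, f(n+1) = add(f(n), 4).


f(0) = 2
f(1) = add(f(0), 4) = add(2, 4) = 6
f(2) = add(f(1), 4) = add(6, 4) = 10
f(3) = add(f(2), 4) = add(10, 4) = 14
f(4) = add(f(3), 4) = add(14, 4) = 18
f(5) = add(f(4), 4) = add(18, 4) = 22
f(6) = add(f(5), 4) = add(22, 4) = 26
f(7) = add(f(6), 4) = add(26, 4) = 30
f(8) = add(f(7), 4) = add(30, 4) = 34
f(9) = add(f(8), 4) = add(34, 4) = 38
f(10) = add(f(9), 4) = add(38, 4) = 42


42


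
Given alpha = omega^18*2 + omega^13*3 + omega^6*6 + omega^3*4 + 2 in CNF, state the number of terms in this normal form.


CNF: omega^18*2 + omega^13*3 + omega^6*6 + omega^3*4 + 2
Count the summands separated by '+':
  term 1: omega^18*2
  term 2: omega^13*3
  term 3: omega^6*6
  term 4: omega^3*4
  term 5: 2
Total terms = 5

5


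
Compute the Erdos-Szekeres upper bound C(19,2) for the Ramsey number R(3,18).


R(3,18) <= C(3+18-2, 3-1) = C(19, 2)
C(19, 2) = 19! / (2! * 17!)
= 171

171


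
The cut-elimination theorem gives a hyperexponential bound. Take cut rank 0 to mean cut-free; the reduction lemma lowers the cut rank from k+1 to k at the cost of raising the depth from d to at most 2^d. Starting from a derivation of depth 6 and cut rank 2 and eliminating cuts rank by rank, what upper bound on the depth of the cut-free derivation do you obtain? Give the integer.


Each rank reduction sends depth d to at most 2^d; cut rank r needs r reductions.
2_0(6) = 6
2_1(6) = 2^6 = 64
2_2(6) = 2^64 = 18446744073709551616
Cut-free depth bound = 18446744073709551616

18446744073709551616


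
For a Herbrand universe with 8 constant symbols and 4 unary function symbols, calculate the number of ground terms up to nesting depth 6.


Herbrand terms by depth:
Depth 0: 8 constants
Depth 1: 32 new terms (running total: 40)
Depth 2: 128 new terms (running total: 168)
Depth 3: 512 new terms (running total: 680)
Depth 4: 2048 new terms (running total: 2728)
Depth 5: 8192 new terms (running total: 10920)
Depth 6: 32768 new terms (running total: 43688)
Total distinct ground terms = 43688

43688


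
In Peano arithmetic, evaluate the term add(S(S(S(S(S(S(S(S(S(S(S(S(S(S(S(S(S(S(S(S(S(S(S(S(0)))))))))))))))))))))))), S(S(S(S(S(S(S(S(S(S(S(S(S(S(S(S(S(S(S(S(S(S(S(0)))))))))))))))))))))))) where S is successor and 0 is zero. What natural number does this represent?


add(S^24(0), S^23(0)):
S^24(0) = 24
S^23(0) = 23
24 + 23 = 47

47


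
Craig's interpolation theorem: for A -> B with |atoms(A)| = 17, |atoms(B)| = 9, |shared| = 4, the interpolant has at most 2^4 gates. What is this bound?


Shared atoms = 4
Craig interpolant size bound = 2^4
= 16

16


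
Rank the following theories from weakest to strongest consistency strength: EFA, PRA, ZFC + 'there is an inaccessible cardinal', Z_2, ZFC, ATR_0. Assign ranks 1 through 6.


Ordering by consistency strength:
1. EFA
2. PRA
3. ATR_0
4. Z_2
5. ZFC
6. ZFC + 'there is an inaccessible cardinal'


EFA=1, PRA=2, ZFC + 'there is an inaccessible cardinal'=6, Z_2=4, ZFC=5, ATR_0=3


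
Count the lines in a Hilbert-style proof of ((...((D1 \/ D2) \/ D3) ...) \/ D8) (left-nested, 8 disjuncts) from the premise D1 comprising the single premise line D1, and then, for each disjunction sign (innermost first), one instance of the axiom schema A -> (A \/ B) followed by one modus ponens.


Building the left-nested 8-ary disjunction from D1:
- 1 premise line (D1)
- 8 disjuncts means 7 disjunction signs; each needs 1 axiom instance + 1 MP = 2 lines: 2 * 7 = 14
Total = 1 + 14 = 15 lines.

15


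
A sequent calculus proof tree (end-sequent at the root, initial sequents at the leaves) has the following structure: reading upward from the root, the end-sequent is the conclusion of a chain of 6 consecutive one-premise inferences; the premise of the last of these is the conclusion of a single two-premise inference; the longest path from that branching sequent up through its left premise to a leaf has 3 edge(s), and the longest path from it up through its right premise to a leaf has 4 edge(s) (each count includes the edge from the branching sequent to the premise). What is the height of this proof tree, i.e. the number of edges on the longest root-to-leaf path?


Longest path through the left premise: 3 edges (measured from the branching sequent)
Longest path through the right premise: 4 edges
Height of the subtree rooted at the branching sequent: max(3, 4) = 4
The branching sequent sits 6 edges above the root (the chain of one-premise inferences), so height = 4 + 6 = 10

10


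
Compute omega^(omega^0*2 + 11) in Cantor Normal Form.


omega^(omega^0*2 + 11):
omega^0 = 1, so the exponent is 2 + 11 = 13 (finite ordinal addition).
Result = omega^13, already a single CNF term.

omega^13


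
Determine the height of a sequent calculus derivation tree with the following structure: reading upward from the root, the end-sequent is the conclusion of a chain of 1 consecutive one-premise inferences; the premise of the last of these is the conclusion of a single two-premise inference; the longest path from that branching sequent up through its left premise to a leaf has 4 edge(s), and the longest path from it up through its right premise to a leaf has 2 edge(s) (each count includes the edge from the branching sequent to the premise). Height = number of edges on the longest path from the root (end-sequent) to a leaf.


Longest path through the left premise: 4 edges (measured from the branching sequent)
Longest path through the right premise: 2 edges
Height of the subtree rooted at the branching sequent: max(4, 2) = 4
The branching sequent sits 1 edges above the root (the chain of one-premise inferences), so height = 4 + 1 = 5

5


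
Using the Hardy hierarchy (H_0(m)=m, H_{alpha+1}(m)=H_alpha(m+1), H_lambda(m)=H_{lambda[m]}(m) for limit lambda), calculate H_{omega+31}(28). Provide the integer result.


H_{omega+31}(28):
Unwind the 31 successor steps: H_{omega+31}(28) = H_omega(28+31) = H_omega(59).
H_omega(m) = H_m(m) = m + m = 2m.
Result = 2 * 59 = 118

118


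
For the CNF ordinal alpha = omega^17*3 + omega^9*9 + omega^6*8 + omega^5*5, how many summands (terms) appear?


CNF: omega^17*3 + omega^9*9 + omega^6*8 + omega^5*5
Count the summands separated by '+':
  term 1: omega^17*3
  term 2: omega^9*9
  term 3: omega^6*8
  term 4: omega^5*5
Total terms = 4

4


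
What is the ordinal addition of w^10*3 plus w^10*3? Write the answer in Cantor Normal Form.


Ordinal addition w^10*3 + w^10*3:
Both terms have the same exponent 10.
w^e*c + w^e*d = w^e*(c+d).
Result = w^10*(3+3) = w^10*6

w^10*6


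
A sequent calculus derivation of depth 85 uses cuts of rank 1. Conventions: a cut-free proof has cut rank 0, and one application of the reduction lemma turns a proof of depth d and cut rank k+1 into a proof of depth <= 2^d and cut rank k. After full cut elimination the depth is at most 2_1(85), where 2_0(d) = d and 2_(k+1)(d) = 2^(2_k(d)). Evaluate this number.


Each rank reduction sends depth d to at most 2^d; cut rank r needs r reductions.
2_0(85) = 85
2_1(85) = 2^85 = 38685626227668133590597632
Cut-free depth bound = 38685626227668133590597632

38685626227668133590597632


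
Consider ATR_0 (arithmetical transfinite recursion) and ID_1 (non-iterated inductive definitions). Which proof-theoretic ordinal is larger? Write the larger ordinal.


Proof-theoretic ordinal of ATR_0 (arithmetical transfinite recursion): Gamma_0
Proof-theoretic ordinal of ID_1 (non-iterated inductive definitions): psi_0(epsilon_{Omega+1})
Comparing: Gamma_0 < psi_0(epsilon_{Omega+1}).
The larger ordinal is psi_0(epsilon_{Omega+1}) (from ID_1 (non-iterated inductive definitions)).

psi_0(epsilon_{Omega+1})


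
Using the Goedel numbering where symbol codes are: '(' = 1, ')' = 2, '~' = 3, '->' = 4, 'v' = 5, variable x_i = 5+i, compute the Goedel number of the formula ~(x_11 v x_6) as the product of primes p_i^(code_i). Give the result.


Formula: ~(x_11 v x_6)
Symbol codes: [3, 1, 16, 5, 11, 2]
Primes: [2, 3, 5, 7, 11, 13]
p_1^3 = 2^3 = 8
p_2^1 = 3^1 = 3
p_3^16 = 5^16 = 152587890625
p_4^5 = 7^5 = 16807
p_5^11 = 11^11 = 285311670611
p_6^2 = 13^2 = 169
Product = 2967752998919985399169921875000

2967752998919985399169921875000


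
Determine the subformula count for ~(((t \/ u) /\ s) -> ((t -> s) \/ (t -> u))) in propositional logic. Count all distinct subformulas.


Formula: ~(((t \/ u) /\ s) -> ((t -> s) \/ (t -> u)))
Subformulas found:
  1. u
  2. s
  3. t
  4. (t \/ u)
  5. (t -> s)
  6. (t -> u)
  7. ((t \/ u) /\ s)
  8. ((t -> s) \/ (t -> u))
  9. (((t \/ u) /\ s) -> ((t -> s) \/ (t -> u)))
  10. ~(((t \/ u) /\ s) -> ((t -> s) \/ (t -> u)))
Total distinct subformulas = 10

10


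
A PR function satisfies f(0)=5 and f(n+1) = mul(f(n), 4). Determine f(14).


f(0) = 5
f(1) = mul(f(0), 4) = mul(5, 4) = 20
f(2) = mul(f(1), 4) = mul(20, 4) = 80
f(3) = mul(f(2), 4) = mul(80, 4) = 320
f(4) = mul(f(3), 4) = mul(320, 4) = 1280
f(5) = mul(f(4), 4) = mul(1280, 4) = 5120
f(6) = mul(f(5), 4) = mul(5120, 4) = 20480
f(7) = mul(f(6), 4) = mul(20480, 4) = 81920
f(8) = mul(f(7), 4) = mul(81920, 4) = 327680
f(9) = mul(f(8), 4) = mul(327680, 4) = 1310720
f(10) = mul(f(9), 4) = mul(1310720, 4) = 5242880
f(11) = mul(f(10), 4) = mul(5242880, 4) = 20971520
f(12) = mul(f(11), 4) = mul(20971520, 4) = 83886080
f(13) = mul(f(12), 4) = mul(83886080, 4) = 335544320
f(14) = mul(f(13), 4) = mul(335544320, 4) = 1342177280


1342177280


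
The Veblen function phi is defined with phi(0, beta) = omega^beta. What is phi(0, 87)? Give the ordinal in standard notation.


phi(0, 87):
phi(0, beta) = omega^beta by definition.
phi(0, 87) = omega^87

omega^87


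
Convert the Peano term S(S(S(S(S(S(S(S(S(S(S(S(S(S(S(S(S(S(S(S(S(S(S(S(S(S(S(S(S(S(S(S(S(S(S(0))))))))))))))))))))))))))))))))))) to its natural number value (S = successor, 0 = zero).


Counting successors applied to 0:
35 applications of S to 0 = 35

35


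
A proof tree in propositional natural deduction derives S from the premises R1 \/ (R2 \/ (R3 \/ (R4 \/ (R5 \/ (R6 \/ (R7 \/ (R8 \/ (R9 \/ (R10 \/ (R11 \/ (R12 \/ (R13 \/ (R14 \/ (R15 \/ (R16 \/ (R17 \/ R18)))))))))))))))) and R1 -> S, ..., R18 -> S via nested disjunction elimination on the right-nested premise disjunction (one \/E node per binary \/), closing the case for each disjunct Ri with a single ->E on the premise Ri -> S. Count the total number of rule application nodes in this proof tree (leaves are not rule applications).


The premise R1 \/ (R2 \/ (R3 \/ (R4 \/ (R5 \/ (R6 \/ (R7 \/ (R8 \/ (R9 \/ (R10 \/ (R11 \/ (R12 \/ (R13 \/ (R14 \/ (R15 \/ (R16 \/ (R17 \/ R18)))))))))))))))) contains 18 disjuncts, hence 17 binary \/ connectives.
- Each binary \/ is eliminated once: 17 \/E nodes.
- Each of the 18 cases Ri derives S by one ->E with Ri -> S: 18 ->E nodes.
Total = 17 + 18 = 35

35


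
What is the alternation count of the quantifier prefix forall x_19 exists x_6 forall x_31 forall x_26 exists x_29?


Walk the prefix and count type changes:
  position 1: forall -> exists <-- alternation
  position 2: exists -> forall <-- alternation
  position 3: forall -> forall
  position 4: forall -> exists <-- alternation
Total alternations = 3

3


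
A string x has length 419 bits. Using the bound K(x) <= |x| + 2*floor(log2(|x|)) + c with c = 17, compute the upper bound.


floor(log2(419)) = 8
2 * 8 = 16
K(x) <= 419 + 16 + 17 = 452

452


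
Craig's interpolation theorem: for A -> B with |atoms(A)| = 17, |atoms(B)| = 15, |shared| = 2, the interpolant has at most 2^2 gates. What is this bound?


Shared atoms = 2
Craig interpolant size bound = 2^2
= 4

4


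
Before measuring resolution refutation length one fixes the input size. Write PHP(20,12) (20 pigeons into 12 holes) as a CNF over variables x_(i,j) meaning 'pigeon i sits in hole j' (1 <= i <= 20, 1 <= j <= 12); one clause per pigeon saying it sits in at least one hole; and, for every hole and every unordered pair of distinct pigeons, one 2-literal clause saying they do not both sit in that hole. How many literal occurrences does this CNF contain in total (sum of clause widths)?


PHP(20,12): 20 pigeons, 12 holes, 20*12 = 240 variables.
- pigeon clauses: one per pigeon -> 20 clauses of width 12 -> 240 literals
- hole clauses: 12 holes * C(20,2) = 12 * 190 -> 2280 clauses of width 2 -> 4560 literals
Total literal occurrences = 240 + 4560 = 4800

4800
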